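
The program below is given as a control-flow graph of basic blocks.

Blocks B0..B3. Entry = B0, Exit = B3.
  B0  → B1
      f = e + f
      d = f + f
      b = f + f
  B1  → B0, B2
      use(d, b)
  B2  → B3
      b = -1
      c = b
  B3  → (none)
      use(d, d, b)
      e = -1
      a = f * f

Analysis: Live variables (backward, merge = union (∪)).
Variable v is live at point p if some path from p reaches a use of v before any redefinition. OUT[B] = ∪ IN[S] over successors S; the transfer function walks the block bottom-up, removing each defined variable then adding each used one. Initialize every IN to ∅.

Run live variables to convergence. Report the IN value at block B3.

Converged values:
  B0: | IN={e, f} | OUT={b, d, e, f}
  B1: | IN={b, d, e, f} | OUT={d, e, f}
  B2: | IN={d, f} | OUT={b, d, f}
  B3: | IN={b, d, f} | OUT={}

B3 is the boundary node: OUT[B3] = {}
Applying B3's transfer function to that OUT value gives IN[B3] (row B3 above).

Answer: {b, d, f}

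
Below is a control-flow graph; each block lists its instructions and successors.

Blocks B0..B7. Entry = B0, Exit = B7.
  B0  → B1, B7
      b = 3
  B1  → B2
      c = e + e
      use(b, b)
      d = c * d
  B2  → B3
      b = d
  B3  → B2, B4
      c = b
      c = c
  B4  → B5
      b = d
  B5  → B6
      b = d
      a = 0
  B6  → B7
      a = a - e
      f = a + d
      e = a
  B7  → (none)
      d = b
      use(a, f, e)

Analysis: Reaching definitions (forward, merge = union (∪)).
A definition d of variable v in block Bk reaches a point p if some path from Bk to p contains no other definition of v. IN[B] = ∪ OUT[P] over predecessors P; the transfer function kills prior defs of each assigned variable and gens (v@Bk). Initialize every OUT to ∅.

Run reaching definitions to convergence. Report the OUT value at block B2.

Answer: {b@B2, c@B1, c@B3, d@B1}

Trace:
Per-block solution:
  B0: | IN={} | OUT={b@B0}
  B1: | IN={b@B0} | OUT={b@B0, c@B1, d@B1}
  B2: | IN={b@B0, b@B2, c@B1, c@B3, d@B1} | OUT={b@B2, c@B1, c@B3, d@B1}
  B3: | IN={b@B2, c@B1, c@B3, d@B1} | OUT={b@B2, c@B3, d@B1}
  B4: | IN={b@B2, c@B3, d@B1} | OUT={b@B4, c@B3, d@B1}
  B5: | IN={b@B4, c@B3, d@B1} | OUT={a@B5, b@B5, c@B3, d@B1}
  B6: | IN={a@B5, b@B5, c@B3, d@B1} | OUT={a@B6, b@B5, c@B3, d@B1, e@B6, f@B6}
  B7: | IN={a@B6, b@B0, b@B5, c@B3, d@B1, e@B6, f@B6} | OUT={a@B6, b@B0, b@B5, c@B3, d@B7, e@B6, f@B6}

Merge at B2: IN[B2] = OUT[B1] ⊔ OUT[B3] = {b@B0, b@B2, c@B1, c@B3, d@B1}
Applying B2's transfer function to that IN value gives OUT[B2] (row B2 above).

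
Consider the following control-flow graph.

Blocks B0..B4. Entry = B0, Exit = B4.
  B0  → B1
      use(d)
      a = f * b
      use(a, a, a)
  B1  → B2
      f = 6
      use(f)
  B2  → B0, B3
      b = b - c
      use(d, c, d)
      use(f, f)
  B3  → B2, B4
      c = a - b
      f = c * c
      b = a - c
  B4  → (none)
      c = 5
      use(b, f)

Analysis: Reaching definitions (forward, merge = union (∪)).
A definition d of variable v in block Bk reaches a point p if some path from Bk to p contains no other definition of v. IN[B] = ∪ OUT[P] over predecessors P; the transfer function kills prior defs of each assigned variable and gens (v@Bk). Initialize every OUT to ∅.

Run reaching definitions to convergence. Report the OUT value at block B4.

Per-block solution:
  B0: | IN={a@B0, b@B2, c@B3, f@B1, f@B3} | OUT={a@B0, b@B2, c@B3, f@B1, f@B3}
  B1: | IN={a@B0, b@B2, c@B3, f@B1, f@B3} | OUT={a@B0, b@B2, c@B3, f@B1}
  B2: | IN={a@B0, b@B2, b@B3, c@B3, f@B1, f@B3} | OUT={a@B0, b@B2, c@B3, f@B1, f@B3}
  B3: | IN={a@B0, b@B2, c@B3, f@B1, f@B3} | OUT={a@B0, b@B3, c@B3, f@B3}
  B4: | IN={a@B0, b@B3, c@B3, f@B3} | OUT={a@B0, b@B3, c@B4, f@B3}

Merge at B4: IN[B4] = OUT[B3] = {a@B0, b@B3, c@B3, f@B3}
Applying B4's transfer function to that IN value gives OUT[B4] (row B4 above).

Answer: {a@B0, b@B3, c@B4, f@B3}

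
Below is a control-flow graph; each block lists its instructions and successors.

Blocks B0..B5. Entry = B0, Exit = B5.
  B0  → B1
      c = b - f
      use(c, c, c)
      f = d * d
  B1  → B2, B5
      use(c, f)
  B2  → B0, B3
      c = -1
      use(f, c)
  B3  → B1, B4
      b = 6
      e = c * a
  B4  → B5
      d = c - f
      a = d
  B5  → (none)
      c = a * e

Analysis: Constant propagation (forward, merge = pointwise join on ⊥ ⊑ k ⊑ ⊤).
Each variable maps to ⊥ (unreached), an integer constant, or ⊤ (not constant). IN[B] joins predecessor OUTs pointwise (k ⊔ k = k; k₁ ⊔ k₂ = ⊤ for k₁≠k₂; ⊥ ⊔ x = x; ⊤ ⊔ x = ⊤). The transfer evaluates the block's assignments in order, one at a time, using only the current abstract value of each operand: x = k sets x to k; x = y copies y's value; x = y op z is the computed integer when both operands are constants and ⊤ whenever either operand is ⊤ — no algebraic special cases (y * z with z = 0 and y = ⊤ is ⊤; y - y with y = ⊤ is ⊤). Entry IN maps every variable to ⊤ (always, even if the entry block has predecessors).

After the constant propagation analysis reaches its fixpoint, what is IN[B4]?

Answer: {a: ⊤, b: 6, c: -1, d: ⊤, e: ⊤, f: ⊤}

Working:
Per-block solution:
  B0: | IN=(all ⊤) | OUT=(all ⊤)
  B1: | IN=(all ⊤) | OUT=(all ⊤)
  B2: | IN=(all ⊤) | OUT={c:-1; rest ⊤}
  B3: | IN={c:-1; rest ⊤} | OUT={b:6, c:-1; rest ⊤}
  B4: | IN={b:6, c:-1; rest ⊤} | OUT={b:6, c:-1; rest ⊤}
  B5: | IN=(all ⊤) | OUT=(all ⊤)

Merge at B4: IN[B4] = OUT[B3] = {a: ⊤, b: 6, c: -1, d: ⊤, e: ⊤, f: ⊤}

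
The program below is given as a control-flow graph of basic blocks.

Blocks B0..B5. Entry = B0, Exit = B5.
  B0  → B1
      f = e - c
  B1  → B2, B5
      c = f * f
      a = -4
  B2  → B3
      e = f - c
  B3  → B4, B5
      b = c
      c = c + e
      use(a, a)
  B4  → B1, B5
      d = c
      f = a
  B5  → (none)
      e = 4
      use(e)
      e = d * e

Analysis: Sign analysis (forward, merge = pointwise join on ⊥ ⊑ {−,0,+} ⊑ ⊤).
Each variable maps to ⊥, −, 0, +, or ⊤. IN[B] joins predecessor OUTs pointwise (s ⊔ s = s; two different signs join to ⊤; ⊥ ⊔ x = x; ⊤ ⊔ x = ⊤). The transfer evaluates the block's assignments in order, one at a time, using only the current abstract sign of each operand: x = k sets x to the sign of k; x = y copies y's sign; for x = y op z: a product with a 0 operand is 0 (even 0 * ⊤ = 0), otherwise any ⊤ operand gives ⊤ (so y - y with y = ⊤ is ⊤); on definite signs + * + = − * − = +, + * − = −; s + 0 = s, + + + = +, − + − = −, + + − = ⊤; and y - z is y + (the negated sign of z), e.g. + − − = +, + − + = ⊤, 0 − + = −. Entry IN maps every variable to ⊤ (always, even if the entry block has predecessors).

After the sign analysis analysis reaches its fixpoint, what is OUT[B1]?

Per-block solution:
  B0:  IN=(all ⊤)  OUT=(all ⊤)
  B1:  IN=(all ⊤)  OUT={a:-; rest ⊤}
  B2:  IN={a:-; rest ⊤}  OUT={a:-; rest ⊤}
  B3:  IN={a:-; rest ⊤}  OUT={a:-; rest ⊤}
  B4:  IN={a:-; rest ⊤}  OUT={a:-, f:-; rest ⊤}
  B5:  IN={a:-; rest ⊤}  OUT={a:-; rest ⊤}

Merge at B1: IN[B1] = OUT[B0] ⊔ OUT[B4] = {a: ⊤, b: ⊤, c: ⊤, d: ⊤, e: ⊤, f: ⊤}
Applying B1's transfer function to that IN value gives OUT[B1] (row B1 above).

Answer: {a: -, b: ⊤, c: ⊤, d: ⊤, e: ⊤, f: ⊤}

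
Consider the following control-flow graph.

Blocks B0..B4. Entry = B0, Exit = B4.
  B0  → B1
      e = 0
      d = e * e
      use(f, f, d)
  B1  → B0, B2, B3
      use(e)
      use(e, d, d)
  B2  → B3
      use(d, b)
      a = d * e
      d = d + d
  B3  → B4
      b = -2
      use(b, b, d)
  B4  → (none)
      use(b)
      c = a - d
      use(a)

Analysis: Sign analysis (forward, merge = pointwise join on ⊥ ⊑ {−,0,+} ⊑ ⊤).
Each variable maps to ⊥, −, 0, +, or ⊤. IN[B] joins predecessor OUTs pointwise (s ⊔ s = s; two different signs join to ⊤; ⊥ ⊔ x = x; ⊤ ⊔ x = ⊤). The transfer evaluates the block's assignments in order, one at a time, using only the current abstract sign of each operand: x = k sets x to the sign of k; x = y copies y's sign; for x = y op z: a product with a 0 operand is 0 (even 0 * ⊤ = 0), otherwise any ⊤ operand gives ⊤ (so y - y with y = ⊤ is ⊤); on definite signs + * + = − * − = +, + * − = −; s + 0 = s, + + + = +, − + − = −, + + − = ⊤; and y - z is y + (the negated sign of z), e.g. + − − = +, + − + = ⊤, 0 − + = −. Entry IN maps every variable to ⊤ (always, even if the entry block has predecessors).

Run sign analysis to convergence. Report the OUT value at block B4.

Answer: {a: ⊤, b: -, c: ⊤, d: 0, e: 0, f: ⊤}

Derivation:
Converged values:
  B0:   IN=(all ⊤)   OUT={d:0, e:0; rest ⊤}
  B1:   IN={d:0, e:0; rest ⊤}   OUT={d:0, e:0; rest ⊤}
  B2:   IN={d:0, e:0; rest ⊤}   OUT={a:0, d:0, e:0; rest ⊤}
  B3:   IN={d:0, e:0; rest ⊤}   OUT={b:-, d:0, e:0; rest ⊤}
  B4:   IN={b:-, d:0, e:0; rest ⊤}   OUT={b:-, d:0, e:0; rest ⊤}

Merge at B4: IN[B4] = OUT[B3] = {a: ⊤, b: -, c: ⊤, d: 0, e: 0, f: ⊤}
Applying B4's transfer function to that IN value gives OUT[B4] (row B4 above).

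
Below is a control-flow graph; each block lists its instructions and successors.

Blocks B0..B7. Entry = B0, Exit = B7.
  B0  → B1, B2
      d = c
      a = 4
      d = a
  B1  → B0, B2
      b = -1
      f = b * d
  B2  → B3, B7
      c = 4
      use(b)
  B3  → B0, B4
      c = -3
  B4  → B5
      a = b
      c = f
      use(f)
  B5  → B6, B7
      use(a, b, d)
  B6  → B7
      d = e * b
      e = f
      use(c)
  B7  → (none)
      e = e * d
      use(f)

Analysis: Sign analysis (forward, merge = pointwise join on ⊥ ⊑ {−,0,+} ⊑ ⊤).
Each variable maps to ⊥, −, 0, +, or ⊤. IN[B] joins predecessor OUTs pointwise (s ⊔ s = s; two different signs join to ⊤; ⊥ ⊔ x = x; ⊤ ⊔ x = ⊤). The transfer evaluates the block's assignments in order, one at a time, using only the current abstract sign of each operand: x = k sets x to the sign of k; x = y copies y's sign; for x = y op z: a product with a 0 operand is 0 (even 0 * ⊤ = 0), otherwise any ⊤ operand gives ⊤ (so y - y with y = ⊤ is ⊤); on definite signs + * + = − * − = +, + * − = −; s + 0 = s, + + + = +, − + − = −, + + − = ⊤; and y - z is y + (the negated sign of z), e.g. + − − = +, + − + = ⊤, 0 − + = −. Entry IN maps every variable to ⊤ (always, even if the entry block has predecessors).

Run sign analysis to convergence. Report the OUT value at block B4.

Fixpoint table:
  B0:  IN=(all ⊤)  OUT={a:+, d:+; rest ⊤}
  B1:  IN={a:+, d:+; rest ⊤}  OUT={a:+, b:-, d:+, f:-; rest ⊤}
  B2:  IN={a:+, d:+; rest ⊤}  OUT={a:+, c:+, d:+; rest ⊤}
  B3:  IN={a:+, c:+, d:+; rest ⊤}  OUT={a:+, c:-, d:+; rest ⊤}
  B4:  IN={a:+, c:-, d:+; rest ⊤}  OUT={d:+; rest ⊤}
  B5:  IN={d:+; rest ⊤}  OUT={d:+; rest ⊤}
  B6:  IN={d:+; rest ⊤}  OUT=(all ⊤)
  B7:  IN=(all ⊤)  OUT=(all ⊤)

Merge at B4: IN[B4] = OUT[B3] = {a: +, b: ⊤, c: -, d: +, e: ⊤, f: ⊤}
Applying B4's transfer function to that IN value gives OUT[B4] (row B4 above).

Answer: {a: ⊤, b: ⊤, c: ⊤, d: +, e: ⊤, f: ⊤}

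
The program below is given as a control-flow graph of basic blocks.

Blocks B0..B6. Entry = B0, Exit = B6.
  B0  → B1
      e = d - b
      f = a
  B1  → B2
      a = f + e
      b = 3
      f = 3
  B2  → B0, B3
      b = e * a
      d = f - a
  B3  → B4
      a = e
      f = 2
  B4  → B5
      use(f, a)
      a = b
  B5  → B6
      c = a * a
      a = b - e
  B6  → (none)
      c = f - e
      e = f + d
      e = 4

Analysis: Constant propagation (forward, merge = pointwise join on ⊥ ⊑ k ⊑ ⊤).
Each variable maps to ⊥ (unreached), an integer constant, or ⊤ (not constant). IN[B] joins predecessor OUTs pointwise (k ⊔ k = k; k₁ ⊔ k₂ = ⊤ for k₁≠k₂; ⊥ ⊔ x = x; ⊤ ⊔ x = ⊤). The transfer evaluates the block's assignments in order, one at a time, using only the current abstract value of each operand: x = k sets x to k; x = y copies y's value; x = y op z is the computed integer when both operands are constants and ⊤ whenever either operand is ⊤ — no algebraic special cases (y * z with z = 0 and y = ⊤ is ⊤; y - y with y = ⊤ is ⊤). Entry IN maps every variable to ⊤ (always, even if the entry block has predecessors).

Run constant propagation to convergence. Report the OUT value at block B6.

Answer: {a: ⊤, b: ⊤, c: ⊤, d: ⊤, e: 4, f: 2}

Working:
Per-block solution:
  B0:   IN=(all ⊤)   OUT=(all ⊤)
  B1:   IN=(all ⊤)   OUT={b:3, f:3; rest ⊤}
  B2:   IN={b:3, f:3; rest ⊤}   OUT={f:3; rest ⊤}
  B3:   IN={f:3; rest ⊤}   OUT={f:2; rest ⊤}
  B4:   IN={f:2; rest ⊤}   OUT={f:2; rest ⊤}
  B5:   IN={f:2; rest ⊤}   OUT={f:2; rest ⊤}
  B6:   IN={f:2; rest ⊤}   OUT={e:4, f:2; rest ⊤}

Merge at B6: IN[B6] = OUT[B5] = {a: ⊤, b: ⊤, c: ⊤, d: ⊤, e: ⊤, f: 2}
Applying B6's transfer function to that IN value gives OUT[B6] (row B6 above).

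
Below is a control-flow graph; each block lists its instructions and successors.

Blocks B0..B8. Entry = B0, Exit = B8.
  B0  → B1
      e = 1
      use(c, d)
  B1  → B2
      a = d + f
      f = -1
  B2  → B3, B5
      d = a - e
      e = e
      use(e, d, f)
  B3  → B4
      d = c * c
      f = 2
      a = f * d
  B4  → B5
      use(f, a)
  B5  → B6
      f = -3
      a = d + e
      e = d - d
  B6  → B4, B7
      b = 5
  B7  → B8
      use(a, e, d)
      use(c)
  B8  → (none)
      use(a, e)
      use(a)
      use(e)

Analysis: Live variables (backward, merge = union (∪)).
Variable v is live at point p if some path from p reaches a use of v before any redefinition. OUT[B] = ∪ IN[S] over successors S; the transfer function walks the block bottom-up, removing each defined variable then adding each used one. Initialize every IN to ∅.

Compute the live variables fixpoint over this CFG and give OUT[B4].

Answer: {c, d, e}

Working:
Per-block solution:
  B0:  IN={c, d, f}  OUT={c, d, e, f}
  B1:  IN={c, d, e, f}  OUT={a, c, e, f}
  B2:  IN={a, c, e, f}  OUT={c, d, e}
  B3:  IN={c, e}  OUT={a, c, d, e, f}
  B4:  IN={a, c, d, e, f}  OUT={c, d, e}
  B5:  IN={c, d, e}  OUT={a, c, d, e, f}
  B6:  IN={a, c, d, e, f}  OUT={a, c, d, e, f}
  B7:  IN={a, c, d, e}  OUT={a, e}
  B8:  IN={a, e}  OUT={}

Merge at B4: OUT[B4] = IN[B5] = {c, d, e}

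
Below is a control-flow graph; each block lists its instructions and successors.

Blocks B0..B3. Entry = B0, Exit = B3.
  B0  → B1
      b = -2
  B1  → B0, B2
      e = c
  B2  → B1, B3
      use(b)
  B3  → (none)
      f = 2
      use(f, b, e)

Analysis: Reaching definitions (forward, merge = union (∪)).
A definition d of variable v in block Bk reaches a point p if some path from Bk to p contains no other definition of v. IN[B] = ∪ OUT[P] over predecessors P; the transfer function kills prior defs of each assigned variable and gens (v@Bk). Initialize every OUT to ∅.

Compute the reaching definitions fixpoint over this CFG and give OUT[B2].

Answer: {b@B0, e@B1}

Working:
Converged values:
  B0:  IN={b@B0, e@B1}  OUT={b@B0, e@B1}
  B1:  IN={b@B0, e@B1}  OUT={b@B0, e@B1}
  B2:  IN={b@B0, e@B1}  OUT={b@B0, e@B1}
  B3:  IN={b@B0, e@B1}  OUT={b@B0, e@B1, f@B3}

Merge at B2: IN[B2] = OUT[B1] = {b@B0, e@B1}
Applying B2's transfer function to that IN value gives OUT[B2] (row B2 above).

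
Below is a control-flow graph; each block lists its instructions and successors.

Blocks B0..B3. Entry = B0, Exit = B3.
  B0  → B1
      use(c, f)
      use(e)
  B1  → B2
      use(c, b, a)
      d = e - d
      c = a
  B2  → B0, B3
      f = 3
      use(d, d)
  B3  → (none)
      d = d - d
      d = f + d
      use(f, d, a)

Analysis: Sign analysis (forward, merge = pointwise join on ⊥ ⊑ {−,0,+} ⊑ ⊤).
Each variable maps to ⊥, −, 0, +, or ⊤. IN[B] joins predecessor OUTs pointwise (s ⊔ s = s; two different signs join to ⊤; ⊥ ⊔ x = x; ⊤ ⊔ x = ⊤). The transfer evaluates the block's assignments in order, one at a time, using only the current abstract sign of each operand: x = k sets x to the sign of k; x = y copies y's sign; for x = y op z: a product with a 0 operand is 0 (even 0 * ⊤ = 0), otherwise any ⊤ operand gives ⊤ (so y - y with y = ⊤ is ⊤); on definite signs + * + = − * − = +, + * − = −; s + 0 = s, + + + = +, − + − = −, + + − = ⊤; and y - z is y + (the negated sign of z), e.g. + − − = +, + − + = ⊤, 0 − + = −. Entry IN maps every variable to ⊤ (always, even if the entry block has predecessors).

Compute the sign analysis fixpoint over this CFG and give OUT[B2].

Fixpoint table:
  B0: | IN=(all ⊤) | OUT=(all ⊤)
  B1: | IN=(all ⊤) | OUT=(all ⊤)
  B2: | IN=(all ⊤) | OUT={f:+; rest ⊤}
  B3: | IN={f:+; rest ⊤} | OUT={f:+; rest ⊤}

Merge at B2: IN[B2] = OUT[B1] = {a: ⊤, b: ⊤, c: ⊤, d: ⊤, e: ⊤, f: ⊤}
Applying B2's transfer function to that IN value gives OUT[B2] (row B2 above).

Answer: {a: ⊤, b: ⊤, c: ⊤, d: ⊤, e: ⊤, f: +}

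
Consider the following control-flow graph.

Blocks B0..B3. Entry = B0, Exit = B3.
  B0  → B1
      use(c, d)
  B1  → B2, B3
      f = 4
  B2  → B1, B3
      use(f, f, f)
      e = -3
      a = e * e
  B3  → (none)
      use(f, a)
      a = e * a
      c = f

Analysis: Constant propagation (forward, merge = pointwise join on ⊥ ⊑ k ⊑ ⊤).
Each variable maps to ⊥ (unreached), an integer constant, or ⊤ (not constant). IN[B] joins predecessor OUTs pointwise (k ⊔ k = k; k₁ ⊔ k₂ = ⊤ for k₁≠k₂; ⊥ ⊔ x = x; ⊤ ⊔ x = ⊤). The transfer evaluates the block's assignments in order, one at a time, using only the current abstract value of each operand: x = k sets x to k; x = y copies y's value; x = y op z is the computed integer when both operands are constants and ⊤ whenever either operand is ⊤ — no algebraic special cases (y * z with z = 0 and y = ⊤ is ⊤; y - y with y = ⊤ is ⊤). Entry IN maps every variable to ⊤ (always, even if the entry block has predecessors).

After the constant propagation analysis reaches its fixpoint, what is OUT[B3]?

Answer: {a: ⊤, b: ⊤, c: 4, d: ⊤, e: ⊤, f: 4}

Working:
Converged values:
  B0:   IN=(all ⊤)   OUT=(all ⊤)
  B1:   IN=(all ⊤)   OUT={f:4; rest ⊤}
  B2:   IN={f:4; rest ⊤}   OUT={a:9, e:-3, f:4; rest ⊤}
  B3:   IN={f:4; rest ⊤}   OUT={c:4, f:4; rest ⊤}

Merge at B3: IN[B3] = OUT[B1] ⊔ OUT[B2] = {a: ⊤, b: ⊤, c: ⊤, d: ⊤, e: ⊤, f: 4}
Applying B3's transfer function to that IN value gives OUT[B3] (row B3 above).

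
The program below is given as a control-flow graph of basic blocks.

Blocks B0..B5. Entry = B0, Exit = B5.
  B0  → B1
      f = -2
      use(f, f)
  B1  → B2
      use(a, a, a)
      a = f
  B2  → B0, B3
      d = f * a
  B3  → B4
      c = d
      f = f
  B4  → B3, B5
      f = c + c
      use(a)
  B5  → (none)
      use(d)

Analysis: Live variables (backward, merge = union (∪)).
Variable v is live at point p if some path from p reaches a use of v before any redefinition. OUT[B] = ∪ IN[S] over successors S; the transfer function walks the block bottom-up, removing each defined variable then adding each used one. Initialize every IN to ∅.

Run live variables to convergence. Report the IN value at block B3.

Answer: {a, d, f}

Trace:
Converged values:
  B0:   IN={a}   OUT={a, f}
  B1:   IN={a, f}   OUT={a, f}
  B2:   IN={a, f}   OUT={a, d, f}
  B3:   IN={a, d, f}   OUT={a, c, d}
  B4:   IN={a, c, d}   OUT={a, d, f}
  B5:   IN={d}   OUT={}

Merge at B3: OUT[B3] = IN[B4] = {a, c, d}
Applying B3's transfer function to that OUT value gives IN[B3] (row B3 above).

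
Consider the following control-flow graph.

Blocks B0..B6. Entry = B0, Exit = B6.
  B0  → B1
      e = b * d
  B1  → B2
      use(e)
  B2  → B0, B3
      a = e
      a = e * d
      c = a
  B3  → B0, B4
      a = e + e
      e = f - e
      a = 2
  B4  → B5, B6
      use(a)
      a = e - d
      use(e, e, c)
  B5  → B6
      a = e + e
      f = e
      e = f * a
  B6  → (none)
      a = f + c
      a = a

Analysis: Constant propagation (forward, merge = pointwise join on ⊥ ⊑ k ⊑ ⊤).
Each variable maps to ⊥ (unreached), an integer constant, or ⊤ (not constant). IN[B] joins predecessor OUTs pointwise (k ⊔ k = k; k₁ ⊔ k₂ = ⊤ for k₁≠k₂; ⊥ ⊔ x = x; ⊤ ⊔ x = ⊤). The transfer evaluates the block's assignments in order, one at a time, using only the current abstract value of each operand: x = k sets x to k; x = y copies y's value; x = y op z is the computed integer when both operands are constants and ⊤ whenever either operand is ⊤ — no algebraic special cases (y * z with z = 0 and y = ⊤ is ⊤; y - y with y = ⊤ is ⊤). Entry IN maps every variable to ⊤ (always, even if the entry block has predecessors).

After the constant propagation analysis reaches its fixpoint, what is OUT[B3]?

Converged values:
  B0: | IN=(all ⊤) | OUT=(all ⊤)
  B1: | IN=(all ⊤) | OUT=(all ⊤)
  B2: | IN=(all ⊤) | OUT=(all ⊤)
  B3: | IN=(all ⊤) | OUT={a:2; rest ⊤}
  B4: | IN={a:2; rest ⊤} | OUT=(all ⊤)
  B5: | IN=(all ⊤) | OUT=(all ⊤)
  B6: | IN=(all ⊤) | OUT=(all ⊤)

Merge at B3: IN[B3] = OUT[B2] = {a: ⊤, b: ⊤, c: ⊤, d: ⊤, e: ⊤, f: ⊤}
Applying B3's transfer function to that IN value gives OUT[B3] (row B3 above).

Answer: {a: 2, b: ⊤, c: ⊤, d: ⊤, e: ⊤, f: ⊤}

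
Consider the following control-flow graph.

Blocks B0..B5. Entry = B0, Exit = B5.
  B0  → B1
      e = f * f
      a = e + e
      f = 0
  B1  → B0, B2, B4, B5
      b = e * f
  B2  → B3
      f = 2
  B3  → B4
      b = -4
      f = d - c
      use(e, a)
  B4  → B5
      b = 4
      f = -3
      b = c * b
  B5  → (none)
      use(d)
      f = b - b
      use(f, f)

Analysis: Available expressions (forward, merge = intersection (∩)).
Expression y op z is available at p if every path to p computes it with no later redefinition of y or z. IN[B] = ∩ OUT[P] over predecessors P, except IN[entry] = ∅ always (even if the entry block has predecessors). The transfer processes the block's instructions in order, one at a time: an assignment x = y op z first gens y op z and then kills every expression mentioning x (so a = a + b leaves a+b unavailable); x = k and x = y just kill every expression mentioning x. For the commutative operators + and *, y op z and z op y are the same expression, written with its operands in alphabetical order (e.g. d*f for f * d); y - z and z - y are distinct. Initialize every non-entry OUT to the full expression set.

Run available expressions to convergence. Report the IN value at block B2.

Fixpoint table:
  B0:   IN={}   OUT={e+e}
  B1:   IN={e+e}   OUT={e*f, e+e}
  B2:   IN={e*f, e+e}   OUT={e+e}
  B3:   IN={e+e}   OUT={d-c, e+e}
  B4:   IN={e+e}   OUT={e+e}
  B5:   IN={e+e}   OUT={b-b, e+e}

Merge at B2: IN[B2] = OUT[B1] = {e*f, e+e}

Answer: {e*f, e+e}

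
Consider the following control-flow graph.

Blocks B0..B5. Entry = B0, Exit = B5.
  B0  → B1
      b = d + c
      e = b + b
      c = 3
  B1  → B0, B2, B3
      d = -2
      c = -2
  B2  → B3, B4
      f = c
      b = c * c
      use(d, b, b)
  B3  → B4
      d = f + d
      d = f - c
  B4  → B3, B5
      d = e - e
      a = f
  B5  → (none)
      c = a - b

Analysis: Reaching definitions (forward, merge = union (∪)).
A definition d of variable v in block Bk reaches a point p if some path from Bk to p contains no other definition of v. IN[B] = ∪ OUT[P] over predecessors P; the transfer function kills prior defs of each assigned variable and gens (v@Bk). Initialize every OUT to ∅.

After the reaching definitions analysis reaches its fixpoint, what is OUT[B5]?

Answer: {a@B4, b@B0, b@B2, c@B5, d@B4, e@B0, f@B2}

Working:
Fixpoint table:
  B0:  IN={b@B0, c@B1, d@B1, e@B0}  OUT={b@B0, c@B0, d@B1, e@B0}
  B1:  IN={b@B0, c@B0, d@B1, e@B0}  OUT={b@B0, c@B1, d@B1, e@B0}
  B2:  IN={b@B0, c@B1, d@B1, e@B0}  OUT={b@B2, c@B1, d@B1, e@B0, f@B2}
  B3:  IN={a@B4, b@B0, b@B2, c@B1, d@B1, d@B4, e@B0, f@B2}  OUT={a@B4, b@B0, b@B2, c@B1, d@B3, e@B0, f@B2}
  B4:  IN={a@B4, b@B0, b@B2, c@B1, d@B1, d@B3, e@B0, f@B2}  OUT={a@B4, b@B0, b@B2, c@B1, d@B4, e@B0, f@B2}
  B5:  IN={a@B4, b@B0, b@B2, c@B1, d@B4, e@B0, f@B2}  OUT={a@B4, b@B0, b@B2, c@B5, d@B4, e@B0, f@B2}

Merge at B5: IN[B5] = OUT[B4] = {a@B4, b@B0, b@B2, c@B1, d@B4, e@B0, f@B2}
Applying B5's transfer function to that IN value gives OUT[B5] (row B5 above).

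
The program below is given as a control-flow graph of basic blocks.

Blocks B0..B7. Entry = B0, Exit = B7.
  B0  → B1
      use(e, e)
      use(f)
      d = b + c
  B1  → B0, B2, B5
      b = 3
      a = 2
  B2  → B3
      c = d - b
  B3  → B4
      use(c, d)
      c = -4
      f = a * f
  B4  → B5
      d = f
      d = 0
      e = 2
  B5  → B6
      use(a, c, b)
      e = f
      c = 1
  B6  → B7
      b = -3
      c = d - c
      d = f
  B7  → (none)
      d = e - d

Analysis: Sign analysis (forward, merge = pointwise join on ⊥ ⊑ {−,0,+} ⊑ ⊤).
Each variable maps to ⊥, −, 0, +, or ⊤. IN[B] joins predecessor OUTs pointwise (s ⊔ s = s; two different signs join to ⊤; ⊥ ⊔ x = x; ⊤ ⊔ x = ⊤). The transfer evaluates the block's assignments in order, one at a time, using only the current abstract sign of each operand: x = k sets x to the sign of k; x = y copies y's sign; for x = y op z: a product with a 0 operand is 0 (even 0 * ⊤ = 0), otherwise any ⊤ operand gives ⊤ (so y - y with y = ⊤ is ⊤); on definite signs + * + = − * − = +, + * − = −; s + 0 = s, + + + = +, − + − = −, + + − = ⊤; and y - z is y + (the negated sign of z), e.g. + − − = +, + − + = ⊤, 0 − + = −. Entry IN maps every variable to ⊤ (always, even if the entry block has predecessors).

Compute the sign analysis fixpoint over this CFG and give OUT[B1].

Answer: {a: +, b: +, c: ⊤, d: ⊤, e: ⊤, f: ⊤}

Working:
Per-block solution:
  B0: | IN=(all ⊤) | OUT=(all ⊤)
  B1: | IN=(all ⊤) | OUT={a:+, b:+; rest ⊤}
  B2: | IN={a:+, b:+; rest ⊤} | OUT={a:+, b:+; rest ⊤}
  B3: | IN={a:+, b:+; rest ⊤} | OUT={a:+, b:+, c:-; rest ⊤}
  B4: | IN={a:+, b:+, c:-; rest ⊤} | OUT={a:+, b:+, c:-, d:0, e:+; rest ⊤}
  B5: | IN={a:+, b:+; rest ⊤} | OUT={a:+, b:+, c:+; rest ⊤}
  B6: | IN={a:+, b:+, c:+; rest ⊤} | OUT={a:+, b:-; rest ⊤}
  B7: | IN={a:+, b:-; rest ⊤} | OUT={a:+, b:-; rest ⊤}

Merge at B1: IN[B1] = OUT[B0] = {a: ⊤, b: ⊤, c: ⊤, d: ⊤, e: ⊤, f: ⊤}
Applying B1's transfer function to that IN value gives OUT[B1] (row B1 above).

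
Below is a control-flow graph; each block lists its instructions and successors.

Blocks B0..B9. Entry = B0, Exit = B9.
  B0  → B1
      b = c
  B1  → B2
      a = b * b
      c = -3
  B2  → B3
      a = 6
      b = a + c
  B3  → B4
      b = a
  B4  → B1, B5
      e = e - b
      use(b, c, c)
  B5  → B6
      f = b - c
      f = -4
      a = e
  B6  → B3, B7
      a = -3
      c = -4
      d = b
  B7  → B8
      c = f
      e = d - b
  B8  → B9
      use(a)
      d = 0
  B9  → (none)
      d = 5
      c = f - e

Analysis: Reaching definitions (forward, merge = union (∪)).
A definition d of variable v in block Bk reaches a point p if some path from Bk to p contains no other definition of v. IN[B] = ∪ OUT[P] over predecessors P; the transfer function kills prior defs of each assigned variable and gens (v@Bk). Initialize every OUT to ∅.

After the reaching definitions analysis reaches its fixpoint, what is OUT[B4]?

Answer: {a@B2, a@B6, b@B3, c@B1, c@B6, d@B6, e@B4, f@B5}

Working:
Converged values:
  B0:  IN={}  OUT={b@B0}
  B1:  IN={a@B2, a@B6, b@B0, b@B3, c@B1, c@B6, d@B6, e@B4, f@B5}  OUT={a@B1, b@B0, b@B3, c@B1, d@B6, e@B4, f@B5}
  B2:  IN={a@B1, b@B0, b@B3, c@B1, d@B6, e@B4, f@B5}  OUT={a@B2, b@B2, c@B1, d@B6, e@B4, f@B5}
  B3:  IN={a@B2, a@B6, b@B2, b@B3, c@B1, c@B6, d@B6, e@B4, f@B5}  OUT={a@B2, a@B6, b@B3, c@B1, c@B6, d@B6, e@B4, f@B5}
  B4:  IN={a@B2, a@B6, b@B3, c@B1, c@B6, d@B6, e@B4, f@B5}  OUT={a@B2, a@B6, b@B3, c@B1, c@B6, d@B6, e@B4, f@B5}
  B5:  IN={a@B2, a@B6, b@B3, c@B1, c@B6, d@B6, e@B4, f@B5}  OUT={a@B5, b@B3, c@B1, c@B6, d@B6, e@B4, f@B5}
  B6:  IN={a@B5, b@B3, c@B1, c@B6, d@B6, e@B4, f@B5}  OUT={a@B6, b@B3, c@B6, d@B6, e@B4, f@B5}
  B7:  IN={a@B6, b@B3, c@B6, d@B6, e@B4, f@B5}  OUT={a@B6, b@B3, c@B7, d@B6, e@B7, f@B5}
  B8:  IN={a@B6, b@B3, c@B7, d@B6, e@B7, f@B5}  OUT={a@B6, b@B3, c@B7, d@B8, e@B7, f@B5}
  B9:  IN={a@B6, b@B3, c@B7, d@B8, e@B7, f@B5}  OUT={a@B6, b@B3, c@B9, d@B9, e@B7, f@B5}

Merge at B4: IN[B4] = OUT[B3] = {a@B2, a@B6, b@B3, c@B1, c@B6, d@B6, e@B4, f@B5}
Applying B4's transfer function to that IN value gives OUT[B4] (row B4 above).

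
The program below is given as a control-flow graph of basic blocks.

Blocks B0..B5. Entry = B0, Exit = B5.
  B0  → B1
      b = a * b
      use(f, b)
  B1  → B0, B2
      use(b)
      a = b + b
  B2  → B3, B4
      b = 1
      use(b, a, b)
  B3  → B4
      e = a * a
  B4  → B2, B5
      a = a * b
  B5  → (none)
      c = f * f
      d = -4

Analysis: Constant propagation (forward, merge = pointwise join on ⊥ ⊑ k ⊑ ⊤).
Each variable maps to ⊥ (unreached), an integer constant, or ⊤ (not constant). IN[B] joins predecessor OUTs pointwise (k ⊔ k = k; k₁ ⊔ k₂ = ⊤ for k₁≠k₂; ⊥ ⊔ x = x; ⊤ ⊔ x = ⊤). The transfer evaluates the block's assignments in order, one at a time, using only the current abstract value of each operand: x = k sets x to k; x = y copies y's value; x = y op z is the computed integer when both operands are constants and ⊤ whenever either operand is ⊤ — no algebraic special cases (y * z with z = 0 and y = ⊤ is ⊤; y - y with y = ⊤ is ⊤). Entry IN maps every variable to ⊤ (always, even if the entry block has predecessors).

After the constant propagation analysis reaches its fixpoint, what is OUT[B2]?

Answer: {a: ⊤, b: 1, c: ⊤, d: ⊤, e: ⊤, f: ⊤}

Trace:
Converged values:
  B0: | IN=(all ⊤) | OUT=(all ⊤)
  B1: | IN=(all ⊤) | OUT=(all ⊤)
  B2: | IN=(all ⊤) | OUT={b:1; rest ⊤}
  B3: | IN={b:1; rest ⊤} | OUT={b:1; rest ⊤}
  B4: | IN={b:1; rest ⊤} | OUT={b:1; rest ⊤}
  B5: | IN={b:1; rest ⊤} | OUT={b:1, d:-4; rest ⊤}

Merge at B2: IN[B2] = OUT[B1] ⊔ OUT[B4] = {a: ⊤, b: ⊤, c: ⊤, d: ⊤, e: ⊤, f: ⊤}
Applying B2's transfer function to that IN value gives OUT[B2] (row B2 above).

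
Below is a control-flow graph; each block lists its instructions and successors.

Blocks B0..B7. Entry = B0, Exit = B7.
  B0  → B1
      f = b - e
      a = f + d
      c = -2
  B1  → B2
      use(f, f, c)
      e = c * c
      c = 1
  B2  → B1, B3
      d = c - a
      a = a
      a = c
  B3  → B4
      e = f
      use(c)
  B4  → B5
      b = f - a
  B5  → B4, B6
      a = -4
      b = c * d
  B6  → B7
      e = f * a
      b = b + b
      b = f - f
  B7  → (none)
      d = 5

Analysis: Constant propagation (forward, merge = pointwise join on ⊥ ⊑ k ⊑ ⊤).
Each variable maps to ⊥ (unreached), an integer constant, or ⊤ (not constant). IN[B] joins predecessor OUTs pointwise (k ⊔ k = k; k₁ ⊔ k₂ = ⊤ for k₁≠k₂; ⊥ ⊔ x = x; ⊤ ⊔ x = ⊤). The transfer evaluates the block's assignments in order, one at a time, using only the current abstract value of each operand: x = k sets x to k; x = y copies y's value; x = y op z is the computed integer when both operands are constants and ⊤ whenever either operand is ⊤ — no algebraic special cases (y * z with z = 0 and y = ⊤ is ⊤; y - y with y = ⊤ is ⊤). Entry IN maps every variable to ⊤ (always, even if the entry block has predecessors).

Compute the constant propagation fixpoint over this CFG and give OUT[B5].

Answer: {a: -4, b: ⊤, c: 1, d: ⊤, e: ⊤, f: ⊤}

Derivation:
Per-block solution:
  B0: | IN=(all ⊤) | OUT={c:-2; rest ⊤}
  B1: | IN=(all ⊤) | OUT={c:1; rest ⊤}
  B2: | IN={c:1; rest ⊤} | OUT={a:1, c:1; rest ⊤}
  B3: | IN={a:1, c:1; rest ⊤} | OUT={a:1, c:1; rest ⊤}
  B4: | IN={c:1; rest ⊤} | OUT={c:1; rest ⊤}
  B5: | IN={c:1; rest ⊤} | OUT={a:-4, c:1; rest ⊤}
  B6: | IN={a:-4, c:1; rest ⊤} | OUT={a:-4, c:1; rest ⊤}
  B7: | IN={a:-4, c:1; rest ⊤} | OUT={a:-4, c:1, d:5; rest ⊤}

Merge at B5: IN[B5] = OUT[B4] = {a: ⊤, b: ⊤, c: 1, d: ⊤, e: ⊤, f: ⊤}
Applying B5's transfer function to that IN value gives OUT[B5] (row B5 above).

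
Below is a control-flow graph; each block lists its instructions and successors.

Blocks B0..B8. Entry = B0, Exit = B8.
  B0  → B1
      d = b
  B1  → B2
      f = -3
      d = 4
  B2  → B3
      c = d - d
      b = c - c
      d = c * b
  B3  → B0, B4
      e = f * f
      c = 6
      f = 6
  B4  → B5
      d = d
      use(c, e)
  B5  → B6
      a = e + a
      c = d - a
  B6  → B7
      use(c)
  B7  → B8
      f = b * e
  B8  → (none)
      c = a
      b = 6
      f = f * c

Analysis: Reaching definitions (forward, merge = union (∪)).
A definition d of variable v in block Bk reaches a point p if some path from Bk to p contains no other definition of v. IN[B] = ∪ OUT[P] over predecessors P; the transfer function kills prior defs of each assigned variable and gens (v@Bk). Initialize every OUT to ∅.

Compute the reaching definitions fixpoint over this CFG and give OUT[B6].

Converged values:
  B0:  IN={b@B2, c@B3, d@B2, e@B3, f@B3}  OUT={b@B2, c@B3, d@B0, e@B3, f@B3}
  B1:  IN={b@B2, c@B3, d@B0, e@B3, f@B3}  OUT={b@B2, c@B3, d@B1, e@B3, f@B1}
  B2:  IN={b@B2, c@B3, d@B1, e@B3, f@B1}  OUT={b@B2, c@B2, d@B2, e@B3, f@B1}
  B3:  IN={b@B2, c@B2, d@B2, e@B3, f@B1}  OUT={b@B2, c@B3, d@B2, e@B3, f@B3}
  B4:  IN={b@B2, c@B3, d@B2, e@B3, f@B3}  OUT={b@B2, c@B3, d@B4, e@B3, f@B3}
  B5:  IN={b@B2, c@B3, d@B4, e@B3, f@B3}  OUT={a@B5, b@B2, c@B5, d@B4, e@B3, f@B3}
  B6:  IN={a@B5, b@B2, c@B5, d@B4, e@B3, f@B3}  OUT={a@B5, b@B2, c@B5, d@B4, e@B3, f@B3}
  B7:  IN={a@B5, b@B2, c@B5, d@B4, e@B3, f@B3}  OUT={a@B5, b@B2, c@B5, d@B4, e@B3, f@B7}
  B8:  IN={a@B5, b@B2, c@B5, d@B4, e@B3, f@B7}  OUT={a@B5, b@B8, c@B8, d@B4, e@B3, f@B8}

Merge at B6: IN[B6] = OUT[B5] = {a@B5, b@B2, c@B5, d@B4, e@B3, f@B3}
Applying B6's transfer function to that IN value gives OUT[B6] (row B6 above).

Answer: {a@B5, b@B2, c@B5, d@B4, e@B3, f@B3}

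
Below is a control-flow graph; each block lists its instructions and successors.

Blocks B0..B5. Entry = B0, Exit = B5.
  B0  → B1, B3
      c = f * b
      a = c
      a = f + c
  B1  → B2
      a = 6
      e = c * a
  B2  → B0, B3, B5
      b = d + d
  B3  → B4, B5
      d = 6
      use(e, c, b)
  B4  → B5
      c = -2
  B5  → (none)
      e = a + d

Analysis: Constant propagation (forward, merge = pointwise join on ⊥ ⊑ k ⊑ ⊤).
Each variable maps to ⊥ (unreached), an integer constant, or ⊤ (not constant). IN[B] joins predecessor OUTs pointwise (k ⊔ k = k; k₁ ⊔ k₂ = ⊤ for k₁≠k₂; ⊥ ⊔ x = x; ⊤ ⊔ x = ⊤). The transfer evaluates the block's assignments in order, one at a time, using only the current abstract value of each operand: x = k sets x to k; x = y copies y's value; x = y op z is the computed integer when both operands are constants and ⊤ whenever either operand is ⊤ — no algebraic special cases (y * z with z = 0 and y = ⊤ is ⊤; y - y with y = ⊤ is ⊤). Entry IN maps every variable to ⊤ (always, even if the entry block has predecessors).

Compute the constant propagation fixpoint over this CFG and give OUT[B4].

Fixpoint table:
  B0:   IN=(all ⊤)   OUT=(all ⊤)
  B1:   IN=(all ⊤)   OUT={a:6; rest ⊤}
  B2:   IN={a:6; rest ⊤}   OUT={a:6; rest ⊤}
  B3:   IN=(all ⊤)   OUT={d:6; rest ⊤}
  B4:   IN={d:6; rest ⊤}   OUT={c:-2, d:6; rest ⊤}
  B5:   IN=(all ⊤)   OUT=(all ⊤)

Merge at B4: IN[B4] = OUT[B3] = {a: ⊤, b: ⊤, c: ⊤, d: 6, e: ⊤, f: ⊤}
Applying B4's transfer function to that IN value gives OUT[B4] (row B4 above).

Answer: {a: ⊤, b: ⊤, c: -2, d: 6, e: ⊤, f: ⊤}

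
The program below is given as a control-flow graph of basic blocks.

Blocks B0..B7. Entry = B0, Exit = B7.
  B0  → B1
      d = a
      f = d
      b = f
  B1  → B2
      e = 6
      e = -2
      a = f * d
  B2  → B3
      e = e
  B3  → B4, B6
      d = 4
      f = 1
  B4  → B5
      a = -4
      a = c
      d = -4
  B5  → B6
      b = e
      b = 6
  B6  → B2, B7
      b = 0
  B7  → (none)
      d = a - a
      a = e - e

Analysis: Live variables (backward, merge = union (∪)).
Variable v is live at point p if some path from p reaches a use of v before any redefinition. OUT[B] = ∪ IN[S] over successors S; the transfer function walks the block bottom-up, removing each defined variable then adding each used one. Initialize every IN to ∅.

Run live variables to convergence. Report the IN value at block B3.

Answer: {a, c, e}

Working:
Per-block solution:
  B0:  IN={a, c}  OUT={c, d, f}
  B1:  IN={c, d, f}  OUT={a, c, e}
  B2:  IN={a, c, e}  OUT={a, c, e}
  B3:  IN={a, c, e}  OUT={a, c, e}
  B4:  IN={c, e}  OUT={a, c, e}
  B5:  IN={a, c, e}  OUT={a, c, e}
  B6:  IN={a, c, e}  OUT={a, c, e}
  B7:  IN={a, e}  OUT={}

Merge at B3: OUT[B3] = IN[B4] ⊔ IN[B6] = {a, c, e}
Applying B3's transfer function to that OUT value gives IN[B3] (row B3 above).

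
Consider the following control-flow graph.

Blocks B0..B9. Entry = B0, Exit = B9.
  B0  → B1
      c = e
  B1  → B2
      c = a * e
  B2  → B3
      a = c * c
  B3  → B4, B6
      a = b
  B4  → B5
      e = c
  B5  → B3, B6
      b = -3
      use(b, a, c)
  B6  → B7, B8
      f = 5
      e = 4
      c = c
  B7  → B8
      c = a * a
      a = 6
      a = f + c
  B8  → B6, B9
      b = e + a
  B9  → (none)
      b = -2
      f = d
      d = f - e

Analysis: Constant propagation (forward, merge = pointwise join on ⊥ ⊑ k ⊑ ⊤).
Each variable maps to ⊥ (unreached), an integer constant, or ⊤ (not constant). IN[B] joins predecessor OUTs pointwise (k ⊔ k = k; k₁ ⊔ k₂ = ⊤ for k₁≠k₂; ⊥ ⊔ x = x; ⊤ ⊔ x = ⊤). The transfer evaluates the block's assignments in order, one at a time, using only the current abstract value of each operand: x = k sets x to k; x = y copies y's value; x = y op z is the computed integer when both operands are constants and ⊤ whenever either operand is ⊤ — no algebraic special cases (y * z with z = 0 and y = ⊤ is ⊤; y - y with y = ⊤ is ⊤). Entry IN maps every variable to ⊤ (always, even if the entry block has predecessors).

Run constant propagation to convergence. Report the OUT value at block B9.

Answer: {a: ⊤, b: -2, c: ⊤, d: ⊤, e: 4, f: ⊤}

Derivation:
Converged values:
  B0: | IN=(all ⊤) | OUT=(all ⊤)
  B1: | IN=(all ⊤) | OUT=(all ⊤)
  B2: | IN=(all ⊤) | OUT=(all ⊤)
  B3: | IN=(all ⊤) | OUT=(all ⊤)
  B4: | IN=(all ⊤) | OUT=(all ⊤)
  B5: | IN=(all ⊤) | OUT={b:-3; rest ⊤}
  B6: | IN=(all ⊤) | OUT={e:4, f:5; rest ⊤}
  B7: | IN={e:4, f:5; rest ⊤} | OUT={e:4, f:5; rest ⊤}
  B8: | IN={e:4, f:5; rest ⊤} | OUT={e:4, f:5; rest ⊤}
  B9: | IN={e:4, f:5; rest ⊤} | OUT={b:-2, e:4; rest ⊤}

Merge at B9: IN[B9] = OUT[B8] = {a: ⊤, b: ⊤, c: ⊤, d: ⊤, e: 4, f: 5}
Applying B9's transfer function to that IN value gives OUT[B9] (row B9 above).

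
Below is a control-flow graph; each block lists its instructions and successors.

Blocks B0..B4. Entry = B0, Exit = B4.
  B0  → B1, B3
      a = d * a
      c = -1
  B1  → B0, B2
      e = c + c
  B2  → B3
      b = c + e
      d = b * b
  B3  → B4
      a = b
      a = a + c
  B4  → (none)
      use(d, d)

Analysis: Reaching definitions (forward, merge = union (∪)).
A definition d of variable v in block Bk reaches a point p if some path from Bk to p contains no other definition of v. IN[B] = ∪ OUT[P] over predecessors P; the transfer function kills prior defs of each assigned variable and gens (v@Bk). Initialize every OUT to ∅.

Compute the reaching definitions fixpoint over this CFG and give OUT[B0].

Converged values:
  B0:  IN={a@B0, c@B0, e@B1}  OUT={a@B0, c@B0, e@B1}
  B1:  IN={a@B0, c@B0, e@B1}  OUT={a@B0, c@B0, e@B1}
  B2:  IN={a@B0, c@B0, e@B1}  OUT={a@B0, b@B2, c@B0, d@B2, e@B1}
  B3:  IN={a@B0, b@B2, c@B0, d@B2, e@B1}  OUT={a@B3, b@B2, c@B0, d@B2, e@B1}
  B4:  IN={a@B3, b@B2, c@B0, d@B2, e@B1}  OUT={a@B3, b@B2, c@B0, d@B2, e@B1}

Merge at B0 (entry node, so the boundary value {} is joined with the incoming edge(s)): IN[B0] = {} ⊔ OUT[B1] = {a@B0, c@B0, e@B1}
Applying B0's transfer function to that IN value gives OUT[B0] (row B0 above).

Answer: {a@B0, c@B0, e@B1}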